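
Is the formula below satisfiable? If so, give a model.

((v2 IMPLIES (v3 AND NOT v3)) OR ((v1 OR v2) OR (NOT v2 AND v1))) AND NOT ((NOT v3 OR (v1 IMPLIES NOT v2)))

v1: True, v2: True, v3: True

  (v2 IMPLIES (v3 AND NOT v3)) OR ((v1 OR v2) OR (NOT v2 AND v1)) = True
    v2 IMPLIES (v3 AND NOT v3) = False
      v3 AND NOT v3 = False
        NOT v3 = False
    (v1 OR v2) OR (NOT v2 AND v1) = True
      v1 OR v2 = True
      NOT v2 AND v1 = False
        NOT v2 = False
  NOT ((NOT v3 OR (v1 IMPLIES NOT v2))) = True
    NOT v3 OR (v1 IMPLIES NOT v2) = False
      NOT v3 = False
      v1 IMPLIES NOT v2 = False
        NOT v2 = False
Both conjuncts True, so the formula holds.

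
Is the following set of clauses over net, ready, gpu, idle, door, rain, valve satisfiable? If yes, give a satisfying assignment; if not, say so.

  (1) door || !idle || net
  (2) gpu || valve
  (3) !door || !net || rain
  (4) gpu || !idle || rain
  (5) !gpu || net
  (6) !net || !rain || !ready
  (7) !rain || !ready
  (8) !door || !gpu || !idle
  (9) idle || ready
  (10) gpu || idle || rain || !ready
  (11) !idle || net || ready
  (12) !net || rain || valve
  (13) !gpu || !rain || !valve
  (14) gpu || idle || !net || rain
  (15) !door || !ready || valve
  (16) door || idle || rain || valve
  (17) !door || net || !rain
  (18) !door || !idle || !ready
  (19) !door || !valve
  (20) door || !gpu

net = True, ready = False, gpu = False, idle = True, door = False, rain = True, valve = True

Set net = True.
Set ready = False.
  then (idle || ready) forces idle = True.
Try gpu = True:
  (!door || !gpu || !idle) forces door = False.
  clause (door || !gpu) is falsified — backtrack.
So gpu = False.
  then (gpu || valve) forces valve = True.
  then (gpu || !idle || rain) forces rain = True.
  then (!door || !valve) forces door = False.
All clauses satisfied.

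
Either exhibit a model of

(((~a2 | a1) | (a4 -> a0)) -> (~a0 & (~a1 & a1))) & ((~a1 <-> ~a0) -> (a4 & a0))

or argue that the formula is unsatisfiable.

Case a0 = True: the conjunct ((~a2 | a1) | (a4 -> a0)) -> (~a0 & (~a1 & a1)) becomes ((~a2 | a1) | True) -> (False & (~a1 & a1)) = False.
Case a0 = False: the formula simplifies to (((~a2 | a1) | ~a4) -> (~a1 & a1)) & a1.
  a1 = True: the conjunct ((~a2 | a1) | ~a4) -> (~a1 & a1) becomes (True | ~a4) -> (False & True) = False.
  a1 = False: the conjunct a1 is False.
Both cases fail — unsatisfiable.

Unsatisfiable — no assignment works.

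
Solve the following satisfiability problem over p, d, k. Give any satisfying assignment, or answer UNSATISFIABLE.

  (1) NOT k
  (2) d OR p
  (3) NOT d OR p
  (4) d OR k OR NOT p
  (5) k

No satisfying assignment exists.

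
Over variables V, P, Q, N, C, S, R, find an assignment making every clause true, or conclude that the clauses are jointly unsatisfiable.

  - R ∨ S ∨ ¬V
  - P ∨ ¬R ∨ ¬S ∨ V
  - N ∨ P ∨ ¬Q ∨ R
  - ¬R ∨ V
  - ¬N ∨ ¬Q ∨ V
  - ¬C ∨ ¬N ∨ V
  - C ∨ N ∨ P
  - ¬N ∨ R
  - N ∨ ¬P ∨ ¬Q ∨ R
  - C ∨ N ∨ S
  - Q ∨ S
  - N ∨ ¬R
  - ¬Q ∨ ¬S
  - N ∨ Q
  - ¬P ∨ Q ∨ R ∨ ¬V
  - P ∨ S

V: True, P: True, Q: True, N: True, C: True, S: False, R: True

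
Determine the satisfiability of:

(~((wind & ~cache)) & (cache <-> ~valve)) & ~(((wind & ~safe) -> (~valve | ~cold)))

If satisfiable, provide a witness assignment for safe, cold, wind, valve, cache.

Case valve = True: the formula simplifies to (~((wind & ~cache)) & ~cache) & ~(((wind & ~safe) -> ~cold)).
  cache = True: the conjunct ~cache is False.
  cache = False: simplifies to ~wind & ~(((wind & ~safe) -> ~cold)).
    wind = True: the conjunct ~wind is False.
    wind = False: the conjunct ~(((wind & ~safe) -> ~cold)) becomes ~((False -> ~cold)) = False.
Case valve = False: the conjunct ~(((wind & ~safe) -> (~valve | ~cold))) becomes ~(((wind & ~safe) -> True)) = False.
Both cases fail — unsatisfiable.

UNSATISFIABLE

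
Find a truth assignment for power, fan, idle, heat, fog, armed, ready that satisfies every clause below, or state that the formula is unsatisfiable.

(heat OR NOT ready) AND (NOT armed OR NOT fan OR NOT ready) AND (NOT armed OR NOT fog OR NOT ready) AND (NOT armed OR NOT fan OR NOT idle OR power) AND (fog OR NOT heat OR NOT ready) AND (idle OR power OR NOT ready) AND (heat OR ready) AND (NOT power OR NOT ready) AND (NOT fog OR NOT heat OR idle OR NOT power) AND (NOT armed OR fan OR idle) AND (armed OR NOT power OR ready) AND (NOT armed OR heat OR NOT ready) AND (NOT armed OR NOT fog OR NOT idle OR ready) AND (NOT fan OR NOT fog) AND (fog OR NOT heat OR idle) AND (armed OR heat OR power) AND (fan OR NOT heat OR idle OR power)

power: True, fan: False, idle: True, heat: True, fog: False, armed: True, ready: False

Set power = True.
  then (NOT power OR NOT ready) forces ready = False.
  then (armed OR NOT power OR ready) forces armed = True.
  then (heat OR ready) forces heat = True.
Set fan = False.
  then (NOT armed OR fan OR idle) forces idle = True.
  then (NOT armed OR NOT fog OR NOT idle OR ready) forces fog = False.
All clauses satisfied.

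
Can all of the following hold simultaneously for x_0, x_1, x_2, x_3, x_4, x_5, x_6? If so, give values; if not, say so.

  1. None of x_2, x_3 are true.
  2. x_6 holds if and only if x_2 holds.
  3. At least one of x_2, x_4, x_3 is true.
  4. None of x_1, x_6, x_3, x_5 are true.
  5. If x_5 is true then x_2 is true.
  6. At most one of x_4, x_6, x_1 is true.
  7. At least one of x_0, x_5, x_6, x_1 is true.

x_0 = True, x_1 = False, x_2 = False, x_3 = False, x_4 = True, x_5 = False, x_6 = False

  (1) {x_2, x_3}: 0 true — none ✓
  (2) x_6=F, x_2=F — same ✓
  (3) {x_2, x_4, x_3}: 1 true — at least one ✓
  (4) {x_1, x_6, x_3, x_5}: 0 true — none ✓
  (5) x_5=F ⇒ x_2: vacuous ✓
  (6) {x_4, x_6, x_1}: 1 true — at most one ✓
  (7) {x_0, x_5, x_6, x_1}: 1 true — at least one ✓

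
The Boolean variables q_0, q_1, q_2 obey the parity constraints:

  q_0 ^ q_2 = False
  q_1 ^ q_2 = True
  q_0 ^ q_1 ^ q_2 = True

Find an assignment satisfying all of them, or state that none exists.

q_0 = False, q_1 = True, q_2 = False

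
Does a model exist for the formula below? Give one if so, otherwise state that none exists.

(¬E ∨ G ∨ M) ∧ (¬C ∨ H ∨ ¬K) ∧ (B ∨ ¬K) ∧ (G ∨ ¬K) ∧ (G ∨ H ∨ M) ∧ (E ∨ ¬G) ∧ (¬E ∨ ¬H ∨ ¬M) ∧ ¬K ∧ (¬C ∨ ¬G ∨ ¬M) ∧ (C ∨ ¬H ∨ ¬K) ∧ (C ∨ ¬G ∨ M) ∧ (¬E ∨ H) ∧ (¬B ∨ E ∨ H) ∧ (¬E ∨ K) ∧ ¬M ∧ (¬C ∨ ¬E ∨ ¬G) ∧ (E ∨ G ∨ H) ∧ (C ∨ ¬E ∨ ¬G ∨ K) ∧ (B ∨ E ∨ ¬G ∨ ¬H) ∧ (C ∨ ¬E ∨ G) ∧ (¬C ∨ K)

G = False, B = False, K = False, C = False, E = False, M = False, H = True

Unit clause (¬K) forces K = False.
In (¬E ∨ K) only ¬E is left, so E = False.
Unit clause (¬M) forces M = False.
In (¬C ∨ K) only ¬C is left, so C = False.
In (E ∨ ¬G) only ¬G is left, so G = False.
In (E ∨ G ∨ H) only H is left, so H = True.
Set B = False.
All clauses satisfied.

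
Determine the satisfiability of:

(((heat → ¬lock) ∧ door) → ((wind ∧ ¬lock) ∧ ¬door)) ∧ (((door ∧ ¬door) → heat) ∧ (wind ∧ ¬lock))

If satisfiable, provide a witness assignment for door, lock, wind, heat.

door=F; lock=F; wind=T; heat=F

  ((heat → ¬lock) ∧ door) → ((wind ∧ ¬lock) ∧ ¬door) = True
    (heat → ¬lock) ∧ door = False
      heat → ¬lock = True
        ¬lock = True
    (wind ∧ ¬lock) ∧ ¬door = True
      wind ∧ ¬lock = True
        ¬lock = True
      ¬door = True
  ((door ∧ ¬door) → heat) ∧ (wind ∧ ¬lock) = True
    (door ∧ ¬door) → heat = True
      door ∧ ¬door = False
        ¬door = True
    wind ∧ ¬lock = True
      ¬lock = True
Both conjuncts True, so the formula holds.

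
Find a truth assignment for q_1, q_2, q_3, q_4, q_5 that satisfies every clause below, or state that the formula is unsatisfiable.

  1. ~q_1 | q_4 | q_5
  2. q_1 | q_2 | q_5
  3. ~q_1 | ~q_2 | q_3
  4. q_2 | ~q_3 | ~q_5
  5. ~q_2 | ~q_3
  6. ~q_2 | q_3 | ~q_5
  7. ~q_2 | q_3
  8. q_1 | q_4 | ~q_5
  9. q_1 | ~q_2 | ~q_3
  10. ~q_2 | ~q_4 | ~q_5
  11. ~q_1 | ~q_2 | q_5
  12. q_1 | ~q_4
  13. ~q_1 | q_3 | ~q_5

Try q_1 = False:
  (q_1 | ~q_4) forces q_4 = False.
  (q_1 | q_4 | ~q_5) forces q_5 = False.
  (q_1 | q_2 | q_5) forces q_2 = True.
  (~q_2 | ~q_3) forces q_3 = False.
  clause (~q_2 | q_3) is falsified — backtrack.
So q_1 = True.
Try q_2 = True:
  (~q_1 | ~q_2 | q_3) forces q_3 = True.
  clause (~q_2 | ~q_3) is falsified — backtrack.
So q_2 = False.
Set q_3 = False.
  then (~q_1 | q_3 | ~q_5) forces q_5 = False.
  then (~q_1 | q_4 | q_5) forces q_4 = True.
All clauses satisfied.

q_1: True; q_2: False; q_3: False; q_4: True; q_5: False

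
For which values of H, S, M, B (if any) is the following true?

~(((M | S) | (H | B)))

H: False; S: False; M: False; B: False

  ~(((M | S) | (H | B))) = True
    (M | S) | (H | B) = False
      M | S = False
      H | B = False
The formula evaluates to True.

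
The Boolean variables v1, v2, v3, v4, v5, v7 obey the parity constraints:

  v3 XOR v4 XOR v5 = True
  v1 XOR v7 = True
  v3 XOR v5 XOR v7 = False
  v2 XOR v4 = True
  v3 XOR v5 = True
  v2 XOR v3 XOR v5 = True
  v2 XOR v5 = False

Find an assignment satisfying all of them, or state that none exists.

Unsatisfiable

Adding constraints 1, 4, 6 mod 2: every variable appears an even number of times on the left, so the left side is 0.
But the right sides sum to 1 (mod 2). 0 ≠ 1 — the system is inconsistent.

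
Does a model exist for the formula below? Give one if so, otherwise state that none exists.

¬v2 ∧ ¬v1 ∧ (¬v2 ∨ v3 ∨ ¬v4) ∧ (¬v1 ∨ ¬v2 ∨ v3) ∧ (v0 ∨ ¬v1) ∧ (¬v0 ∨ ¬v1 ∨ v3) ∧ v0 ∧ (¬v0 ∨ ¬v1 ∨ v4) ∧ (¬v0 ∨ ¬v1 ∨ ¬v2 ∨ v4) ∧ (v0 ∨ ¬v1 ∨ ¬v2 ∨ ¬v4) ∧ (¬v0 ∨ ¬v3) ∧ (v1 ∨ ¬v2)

Unit clause (¬v2) forces v2 = False.
Unit clause (¬v1) forces v1 = False.
Unit clause (v0) forces v0 = True.
In (¬v0 ∨ ¬v3) only ¬v3 is left, so v3 = False.
Set v4 = False.
All clauses satisfied.

v0=T; v1=F; v2=F; v3=F; v4=F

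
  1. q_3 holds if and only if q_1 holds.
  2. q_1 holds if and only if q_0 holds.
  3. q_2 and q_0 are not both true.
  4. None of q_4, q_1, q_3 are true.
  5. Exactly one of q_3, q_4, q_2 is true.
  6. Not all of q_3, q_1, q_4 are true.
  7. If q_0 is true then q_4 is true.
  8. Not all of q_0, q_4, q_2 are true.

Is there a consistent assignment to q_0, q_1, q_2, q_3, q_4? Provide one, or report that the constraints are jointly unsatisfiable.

q_0=F; q_1=F; q_2=T; q_3=F; q_4=F

  (1) q_3=F, q_1=F — same ✓
  (2) q_1=F, q_0=F — same ✓
  (3) q_2=T, q_0=F — not both ✓
  (4) {q_4, q_1, q_3}: 0 true — none ✓
  (5) {q_3, q_4, q_2}: 1 true — exactly one ✓
  (6) {q_3, q_1, q_4}: 0/3 true — not all ✓
  (7) q_0=F ⇒ q_4: vacuous ✓
  (8) {q_0, q_4, q_2}: 1/3 true — not all ✓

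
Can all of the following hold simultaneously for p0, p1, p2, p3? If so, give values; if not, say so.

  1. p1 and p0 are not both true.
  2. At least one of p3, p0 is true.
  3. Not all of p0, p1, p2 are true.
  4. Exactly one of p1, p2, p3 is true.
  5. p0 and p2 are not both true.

p0 = False; p1 = False; p2 = False; p3 = True

  (1) p1=F, p0=F — not both ✓
  (2) {p3, p0}: 1 true — at least one ✓
  (3) {p0, p1, p2}: 0/3 true — not all ✓
  (4) {p1, p2, p3}: 1 true — exactly one ✓
  (5) p0=F, p2=F — not both ✓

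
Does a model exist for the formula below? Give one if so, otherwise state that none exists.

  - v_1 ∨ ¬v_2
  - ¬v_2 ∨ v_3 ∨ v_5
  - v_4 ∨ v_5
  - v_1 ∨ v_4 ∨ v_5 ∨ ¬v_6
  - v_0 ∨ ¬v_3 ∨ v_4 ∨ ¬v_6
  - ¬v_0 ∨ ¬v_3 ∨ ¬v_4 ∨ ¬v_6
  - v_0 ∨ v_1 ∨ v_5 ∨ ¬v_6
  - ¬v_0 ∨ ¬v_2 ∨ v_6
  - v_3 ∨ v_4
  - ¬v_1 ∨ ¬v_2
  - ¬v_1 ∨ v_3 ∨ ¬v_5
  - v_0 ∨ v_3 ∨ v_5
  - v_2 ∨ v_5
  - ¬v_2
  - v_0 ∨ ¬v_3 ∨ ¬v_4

v_0=T; v_1=F; v_2=F; v_3=F; v_4=T; v_5=T; v_6=T

Unit clause (¬v_2) forces v_2 = False.
In (v_2 ∨ v_5) only v_5 is left, so v_5 = True.
Set v_0 = True.
Set v_1 = False.
Set v_3 = False.
  then (v_3 ∨ v_4) forces v_4 = True.
Set v_6 = True.
All clauses satisfied.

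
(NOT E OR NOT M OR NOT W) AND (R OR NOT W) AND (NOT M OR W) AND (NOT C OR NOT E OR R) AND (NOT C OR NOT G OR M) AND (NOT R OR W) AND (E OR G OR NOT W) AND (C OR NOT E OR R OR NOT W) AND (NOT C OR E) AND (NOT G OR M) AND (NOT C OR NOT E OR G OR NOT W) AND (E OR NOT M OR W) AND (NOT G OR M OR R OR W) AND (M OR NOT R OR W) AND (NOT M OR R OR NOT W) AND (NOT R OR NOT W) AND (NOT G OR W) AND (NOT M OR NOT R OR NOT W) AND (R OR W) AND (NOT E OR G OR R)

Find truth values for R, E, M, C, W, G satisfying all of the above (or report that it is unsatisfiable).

No satisfying assignment exists.

Case R = True:
  (NOT R OR W) forces W = True.
  Clause (NOT R OR NOT W) is falsified — contradiction.
Case R = False:
  (R OR NOT W) forces W = False.
  Clause (R OR W) is falsified — contradiction.
Both cases fail, so the formula is unsatisfiable.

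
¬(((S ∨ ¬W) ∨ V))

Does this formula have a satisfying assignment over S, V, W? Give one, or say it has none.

S=F, V=F, W=T

  ¬(((S ∨ ¬W) ∨ V)) = True
    (S ∨ ¬W) ∨ V = False
      S ∨ ¬W = False
        ¬W = False
The formula evaluates to True.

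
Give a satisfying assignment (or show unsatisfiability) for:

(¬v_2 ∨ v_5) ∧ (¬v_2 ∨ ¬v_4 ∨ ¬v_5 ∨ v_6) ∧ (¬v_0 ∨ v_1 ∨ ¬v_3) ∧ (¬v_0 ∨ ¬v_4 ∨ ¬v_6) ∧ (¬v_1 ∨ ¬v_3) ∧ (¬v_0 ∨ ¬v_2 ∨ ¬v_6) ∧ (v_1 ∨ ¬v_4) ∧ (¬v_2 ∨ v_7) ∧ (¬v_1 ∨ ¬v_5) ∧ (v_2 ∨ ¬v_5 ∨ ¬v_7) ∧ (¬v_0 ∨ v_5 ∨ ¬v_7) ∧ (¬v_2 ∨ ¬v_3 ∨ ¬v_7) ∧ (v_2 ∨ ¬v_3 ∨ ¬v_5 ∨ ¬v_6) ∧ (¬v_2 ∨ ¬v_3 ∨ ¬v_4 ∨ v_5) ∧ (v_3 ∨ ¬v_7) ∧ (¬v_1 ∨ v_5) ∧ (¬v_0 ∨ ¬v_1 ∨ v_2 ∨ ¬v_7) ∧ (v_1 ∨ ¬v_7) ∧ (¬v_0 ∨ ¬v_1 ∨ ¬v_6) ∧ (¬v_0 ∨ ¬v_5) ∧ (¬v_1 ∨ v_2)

v_0 = False; v_1 = False; v_2 = False; v_3 = True; v_4 = False; v_5 = False; v_6 = True; v_7 = False

Set v_0 = False.
Try v_1 = True:
  (¬v_1 ∨ ¬v_3) forces v_3 = False.
  (¬v_1 ∨ ¬v_5) forces v_5 = False.
  clause (¬v_1 ∨ v_5) is falsified — backtrack.
So v_1 = False.
  then (v_1 ∨ ¬v_4) forces v_4 = False.
  then (v_1 ∨ ¬v_7) forces v_7 = False.
  then (¬v_2 ∨ v_7) forces v_2 = False.
Set v_3 = True.
Set v_5 = False.
Set v_6 = True.
All clauses satisfied.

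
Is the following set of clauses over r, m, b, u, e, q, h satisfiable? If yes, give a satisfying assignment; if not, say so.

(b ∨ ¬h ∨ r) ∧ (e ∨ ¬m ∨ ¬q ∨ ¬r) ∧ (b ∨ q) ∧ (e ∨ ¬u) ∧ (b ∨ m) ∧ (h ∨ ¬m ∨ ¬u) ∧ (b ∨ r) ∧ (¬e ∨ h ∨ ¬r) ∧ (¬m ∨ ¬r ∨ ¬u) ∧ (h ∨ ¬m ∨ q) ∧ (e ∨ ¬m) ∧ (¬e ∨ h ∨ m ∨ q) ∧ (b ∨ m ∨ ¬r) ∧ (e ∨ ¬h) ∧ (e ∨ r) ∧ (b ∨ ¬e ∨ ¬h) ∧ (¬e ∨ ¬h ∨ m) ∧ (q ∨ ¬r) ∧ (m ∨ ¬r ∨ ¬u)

r: False; m: True; b: True; u: False; e: True; q: False; h: True

Set r = False.
  then (b ∨ r) forces b = True.
  then (e ∨ r) forces e = True.
Set m = True.
Set u = False.
Set q = False.
  then (h ∨ ¬m ∨ q) forces h = True.
All clauses satisfied.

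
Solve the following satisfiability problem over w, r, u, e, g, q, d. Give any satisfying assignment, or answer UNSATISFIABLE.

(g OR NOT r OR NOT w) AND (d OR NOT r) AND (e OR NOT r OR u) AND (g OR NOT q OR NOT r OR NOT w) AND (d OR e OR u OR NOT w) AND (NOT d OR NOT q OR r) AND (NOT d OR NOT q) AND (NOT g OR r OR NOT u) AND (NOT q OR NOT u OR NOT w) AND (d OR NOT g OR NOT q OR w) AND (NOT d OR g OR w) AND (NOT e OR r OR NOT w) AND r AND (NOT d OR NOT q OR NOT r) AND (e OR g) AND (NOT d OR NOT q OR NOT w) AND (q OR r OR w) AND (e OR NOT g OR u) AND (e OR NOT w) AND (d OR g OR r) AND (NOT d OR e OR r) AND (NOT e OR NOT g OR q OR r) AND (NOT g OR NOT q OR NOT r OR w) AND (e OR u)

Unit clause (r) forces r = True.
In (d OR NOT r) only d is left, so d = True.
In (NOT d OR NOT q) only NOT q is left, so q = False.
Set w = False.
  then (NOT d OR g OR w) forces g = True.
Set u = True.
Set e = False.
All clauses satisfied.

w: False; r: True; u: True; e: False; g: True; q: False; d: True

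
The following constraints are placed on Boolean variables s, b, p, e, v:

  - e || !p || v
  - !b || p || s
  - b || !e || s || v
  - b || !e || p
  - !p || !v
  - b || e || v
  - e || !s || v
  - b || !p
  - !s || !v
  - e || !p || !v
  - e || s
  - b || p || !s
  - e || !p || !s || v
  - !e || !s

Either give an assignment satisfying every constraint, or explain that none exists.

Try s = True:
  (!s || !v) forces v = False.
  (e || !s || v) forces e = True.
  clause (!e || !s) is falsified — backtrack.
So s = False.
  then (e || s) forces e = True.
Set b = True.
  then (!b || p || s) forces p = True.
  then (!p || !v) forces v = False.
All clauses satisfied.

s: False, b: True, p: True, e: True, v: False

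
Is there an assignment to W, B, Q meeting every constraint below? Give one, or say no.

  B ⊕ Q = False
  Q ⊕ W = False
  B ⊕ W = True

Adding constraints 1, 2, 3 mod 2: every variable appears an even number of times on the left, so the left side is 0.
But the right sides sum to 1 (mod 2). 0 ≠ 1 — the system is inconsistent.

UNSATISFIABLE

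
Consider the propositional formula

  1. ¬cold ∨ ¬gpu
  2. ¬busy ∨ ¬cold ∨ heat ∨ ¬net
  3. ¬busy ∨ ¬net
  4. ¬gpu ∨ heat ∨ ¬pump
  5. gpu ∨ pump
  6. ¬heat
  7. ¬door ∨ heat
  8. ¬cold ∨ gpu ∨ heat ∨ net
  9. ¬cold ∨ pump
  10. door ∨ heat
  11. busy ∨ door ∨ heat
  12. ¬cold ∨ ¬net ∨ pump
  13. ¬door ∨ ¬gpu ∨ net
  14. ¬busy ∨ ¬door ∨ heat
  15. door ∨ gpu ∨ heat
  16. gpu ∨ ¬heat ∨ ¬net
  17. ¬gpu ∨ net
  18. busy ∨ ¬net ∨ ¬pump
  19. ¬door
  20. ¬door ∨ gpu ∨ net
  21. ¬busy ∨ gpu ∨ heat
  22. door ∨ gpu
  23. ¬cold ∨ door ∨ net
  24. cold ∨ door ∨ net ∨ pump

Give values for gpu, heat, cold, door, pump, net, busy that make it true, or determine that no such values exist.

Unsatisfiable — no assignment works.

Case heat = True:
  Clause (¬heat) is falsified — contradiction.
Case heat = False:
  (¬door ∨ heat) forces door = False.
  Clause (door ∨ heat) is falsified — contradiction.
Both cases fail, so the formula is unsatisfiable.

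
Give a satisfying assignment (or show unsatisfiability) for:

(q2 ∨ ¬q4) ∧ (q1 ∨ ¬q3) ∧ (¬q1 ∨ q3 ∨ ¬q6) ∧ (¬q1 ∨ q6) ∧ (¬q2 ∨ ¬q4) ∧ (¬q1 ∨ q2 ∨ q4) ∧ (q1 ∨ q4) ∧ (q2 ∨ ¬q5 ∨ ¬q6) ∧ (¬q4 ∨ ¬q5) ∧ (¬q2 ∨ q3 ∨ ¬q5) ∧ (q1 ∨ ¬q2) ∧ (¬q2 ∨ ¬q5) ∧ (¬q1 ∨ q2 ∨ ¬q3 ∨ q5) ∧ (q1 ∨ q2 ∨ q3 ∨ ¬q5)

Try q1 = False:
  (q1 ∨ ¬q3) forces q3 = False.
  (q1 ∨ q4) forces q4 = True.
  (q2 ∨ ¬q4) forces q2 = True.
  clause (¬q2 ∨ ¬q4) is falsified — backtrack.
So q1 = True.
  then (¬q1 ∨ q6) forces q6 = True.
  then (¬q1 ∨ q3 ∨ ¬q6) forces q3 = True.
Set q2 = True.
  then (¬q2 ∨ ¬q4) forces q4 = False.
  then (¬q2 ∨ ¬q5) forces q5 = False.
All clauses satisfied.

q1 = True, q2 = True, q3 = True, q4 = False, q5 = False, q6 = True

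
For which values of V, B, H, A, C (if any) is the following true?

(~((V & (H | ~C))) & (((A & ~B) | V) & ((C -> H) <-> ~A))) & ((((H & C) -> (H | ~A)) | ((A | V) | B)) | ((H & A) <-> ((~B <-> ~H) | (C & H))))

V = False, B = False, H = False, A = True, C = True

  ~((V & (H | ~C))) & (((A & ~B) | V) & ((C -> H) <-> ~A)) = True
    ~((V & (H | ~C))) = True
      V & (H | ~C) = False
        H | ~C = False
          ~C = False
    ((A & ~B) | V) & ((C -> H) <-> ~A) = True
      (A & ~B) | V = True
        A & ~B = True
          ~B = True
      (C -> H) <-> ~A = True
        C -> H = False
        ~A = False
  (((H & C) -> (H | ~A)) | ((A | V) | B)) | ((H & A) <-> ((~B <-> ~H) | (C & H))) = True
    ((H & C) -> (H | ~A)) | ((A | V) | B) = True
      (H & C) -> (H | ~A) = True
        H & C = False
        H | ~A = False
          ~A = False
      (A | V) | B = True
        A | V = True
    (H & A) <-> ((~B <-> ~H) | (C & H)) = False
      H & A = False
      (~B <-> ~H) | (C & H) = True
        ~B <-> ~H = True
          ~B = True
          ~H = True
        C & H = False
Both conjuncts True, so the formula holds.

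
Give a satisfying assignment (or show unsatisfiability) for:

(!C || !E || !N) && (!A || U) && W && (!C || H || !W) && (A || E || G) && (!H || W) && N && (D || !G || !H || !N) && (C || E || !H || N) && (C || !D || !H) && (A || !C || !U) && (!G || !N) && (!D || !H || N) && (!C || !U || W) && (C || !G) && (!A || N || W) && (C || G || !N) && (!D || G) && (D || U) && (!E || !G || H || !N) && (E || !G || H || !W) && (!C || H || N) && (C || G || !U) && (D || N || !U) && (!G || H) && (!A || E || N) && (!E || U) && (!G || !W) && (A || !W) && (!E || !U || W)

Unit clause (W) forces W = True.
Unit clause (N) forces N = True.
In (!G || !N) only !G is left, so G = False.
In (C || G || !N) only C is left, so C = True.
In (!D || G) only !D is left, so D = False.
In (D || U) only U is left, so U = True.
In (A || !W) only A is left, so A = True.
In (!C || !E || !N) only !E is left, so E = False.
In (!C || H || !W) only H is left, so H = True.
All clauses satisfied.

N = True, C = True, U = True, D = False, W = True, E = False, G = False, A = True, H = True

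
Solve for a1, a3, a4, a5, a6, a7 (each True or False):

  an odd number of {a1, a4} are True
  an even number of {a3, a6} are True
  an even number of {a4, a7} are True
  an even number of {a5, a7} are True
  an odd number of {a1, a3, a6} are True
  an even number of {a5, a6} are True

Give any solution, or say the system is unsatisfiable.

a1 = True, a3 = False, a4 = False, a5 = False, a6 = False, a7 = False

{a1, a4}: 1 true → odd ✓
{a3, a6}: 0 true → even ✓
{a4, a7}: 0 true → even ✓
{a5, a7}: 0 true → even ✓
{a1, a3, a6}: 1 true → odd ✓
{a5, a6}: 0 true → even ✓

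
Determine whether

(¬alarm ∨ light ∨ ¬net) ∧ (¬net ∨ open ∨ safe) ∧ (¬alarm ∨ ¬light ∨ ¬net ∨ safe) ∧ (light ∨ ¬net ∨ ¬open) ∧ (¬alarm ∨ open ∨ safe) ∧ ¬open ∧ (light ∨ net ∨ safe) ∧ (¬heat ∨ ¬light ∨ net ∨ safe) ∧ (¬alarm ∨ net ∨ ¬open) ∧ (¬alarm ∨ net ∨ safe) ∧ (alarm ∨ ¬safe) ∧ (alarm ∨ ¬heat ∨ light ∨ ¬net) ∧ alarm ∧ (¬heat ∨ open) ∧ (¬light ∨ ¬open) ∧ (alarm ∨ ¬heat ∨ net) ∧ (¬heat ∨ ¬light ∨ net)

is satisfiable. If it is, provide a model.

safe = True, heat = False, light = True, open = False, alarm = True, net = True

Unit clause (¬open) forces open = False.
Unit clause (alarm) forces alarm = True.
In (¬heat ∨ open) only ¬heat is left, so heat = False.
In (¬alarm ∨ open ∨ safe) only safe is left, so safe = True.
Set light = True.
Set net = True.
All clauses satisfied.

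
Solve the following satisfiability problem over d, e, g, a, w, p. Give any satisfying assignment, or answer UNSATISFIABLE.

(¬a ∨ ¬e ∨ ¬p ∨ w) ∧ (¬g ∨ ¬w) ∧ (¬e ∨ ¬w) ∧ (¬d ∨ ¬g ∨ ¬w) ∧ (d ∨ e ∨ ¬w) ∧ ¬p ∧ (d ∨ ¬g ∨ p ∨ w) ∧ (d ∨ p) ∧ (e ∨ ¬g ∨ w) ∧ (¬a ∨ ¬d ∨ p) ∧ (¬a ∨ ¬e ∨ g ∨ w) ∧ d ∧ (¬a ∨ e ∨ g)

Unit clause (¬p) forces p = False.
In (d ∨ p) only d is left, so d = True.
In (¬a ∨ ¬d ∨ p) only ¬a is left, so a = False.
Set e = True.
  then (¬e ∨ ¬w) forces w = False.
Set g = True.
All clauses satisfied.

d: True, e: True, g: True, a: False, w: False, p: False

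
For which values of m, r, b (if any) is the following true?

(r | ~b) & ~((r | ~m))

m=T, r=F, b=F

  r | ~b = True
    ~b = True
  ~((r | ~m)) = True
    r | ~m = False
      ~m = False
Both conjuncts True, so the formula holds.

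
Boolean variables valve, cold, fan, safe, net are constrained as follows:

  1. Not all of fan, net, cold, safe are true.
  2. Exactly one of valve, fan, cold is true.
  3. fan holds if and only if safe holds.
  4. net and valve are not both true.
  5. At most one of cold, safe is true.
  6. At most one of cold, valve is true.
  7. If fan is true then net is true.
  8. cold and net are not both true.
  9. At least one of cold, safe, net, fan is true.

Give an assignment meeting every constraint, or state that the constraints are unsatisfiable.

valve: False; cold: True; fan: False; safe: False; net: False

  (1) {fan, net, cold, safe}: 1/4 true — not all ✓
  (2) {valve, fan, cold}: 1 true — exactly one ✓
  (3) fan=F, safe=F — same ✓
  (4) net=F, valve=F — not both ✓
  (5) {cold, safe}: 1 true — at most one ✓
  (6) {cold, valve}: 1 true — at most one ✓
  (7) fan=F ⇒ net: vacuous ✓
  (8) cold=T, net=F — not both ✓
  (9) {cold, safe, net, fan}: 1 true — at least one ✓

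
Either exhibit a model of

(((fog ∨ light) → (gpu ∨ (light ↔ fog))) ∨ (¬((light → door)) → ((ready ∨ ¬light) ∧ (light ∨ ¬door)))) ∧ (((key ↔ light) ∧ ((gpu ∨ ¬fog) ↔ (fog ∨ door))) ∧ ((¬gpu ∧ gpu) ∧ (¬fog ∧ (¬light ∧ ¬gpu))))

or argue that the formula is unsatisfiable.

UNSATISFIABLE

Case gpu = True: the conjunct ¬gpu is False.
Case gpu = False: the conjunct gpu is False.
Both cases fail — unsatisfiable.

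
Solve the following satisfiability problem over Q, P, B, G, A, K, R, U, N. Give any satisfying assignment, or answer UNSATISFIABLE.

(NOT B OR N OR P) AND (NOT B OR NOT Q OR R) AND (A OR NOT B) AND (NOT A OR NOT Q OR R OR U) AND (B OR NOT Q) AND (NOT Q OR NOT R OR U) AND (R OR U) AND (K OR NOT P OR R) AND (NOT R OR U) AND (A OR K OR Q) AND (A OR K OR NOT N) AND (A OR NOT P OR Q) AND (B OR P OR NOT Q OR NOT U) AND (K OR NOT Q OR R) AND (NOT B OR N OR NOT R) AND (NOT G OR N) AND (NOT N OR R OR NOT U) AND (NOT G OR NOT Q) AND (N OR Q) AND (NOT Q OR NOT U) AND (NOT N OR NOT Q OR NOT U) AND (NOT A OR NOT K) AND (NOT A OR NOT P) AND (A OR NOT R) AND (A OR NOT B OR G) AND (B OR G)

Try Q = True:
  (B OR NOT Q) forces B = True.
  (NOT B OR NOT Q OR R) forces R = True.
  (A OR NOT B) forces A = True.
  (NOT Q OR NOT R OR U) forces U = True.
  clause (NOT Q OR NOT U) is falsified — backtrack.
So Q = False.
  then (N OR Q) forces N = True.
Try P = True:
  (A OR NOT P OR Q) forces A = True.
  clause (NOT A OR NOT P) is falsified — backtrack.
So P = False.
Set B = True.
  then (A OR NOT B) forces A = True.
  then (NOT A OR NOT K) forces K = False.
Set G = True.
Set R = True.
  then (NOT R OR U) forces U = True.
All clauses satisfied.

Q: False, P: False, B: True, G: True, A: True, K: False, R: True, U: True, N: True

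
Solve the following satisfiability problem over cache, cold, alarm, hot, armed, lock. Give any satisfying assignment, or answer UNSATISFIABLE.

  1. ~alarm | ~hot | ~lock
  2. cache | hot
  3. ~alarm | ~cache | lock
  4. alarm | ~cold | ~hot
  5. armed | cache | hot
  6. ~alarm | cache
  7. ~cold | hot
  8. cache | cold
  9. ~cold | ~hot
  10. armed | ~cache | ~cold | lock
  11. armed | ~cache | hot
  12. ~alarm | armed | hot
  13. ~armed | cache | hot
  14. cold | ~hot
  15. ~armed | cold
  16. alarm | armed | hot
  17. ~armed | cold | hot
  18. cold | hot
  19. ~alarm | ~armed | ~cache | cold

Unsatisfiable

Case cold = True:
  (~cold | hot) forces hot = True.
  Clause (~cold | ~hot) is falsified — contradiction.
Case cold = False:
  (cache | cold) forces cache = True.
  (cold | ~hot) forces hot = False.
  Clause (cold | hot) is falsified — contradiction.
Both cases fail, so the formula is unsatisfiable.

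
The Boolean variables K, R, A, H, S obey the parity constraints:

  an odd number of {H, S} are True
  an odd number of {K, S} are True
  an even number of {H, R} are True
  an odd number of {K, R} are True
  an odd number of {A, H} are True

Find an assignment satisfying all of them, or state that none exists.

Adding constraints 1, 2, 3, 4 mod 2: every variable appears an even number of times on the left, so the left side is 0.
But the right sides sum to 1 (mod 2). 0 ≠ 1 — the system is inconsistent.

No satisfying assignment exists.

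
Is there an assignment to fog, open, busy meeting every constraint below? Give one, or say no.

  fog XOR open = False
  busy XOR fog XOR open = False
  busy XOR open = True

fog = True, open = True, busy = False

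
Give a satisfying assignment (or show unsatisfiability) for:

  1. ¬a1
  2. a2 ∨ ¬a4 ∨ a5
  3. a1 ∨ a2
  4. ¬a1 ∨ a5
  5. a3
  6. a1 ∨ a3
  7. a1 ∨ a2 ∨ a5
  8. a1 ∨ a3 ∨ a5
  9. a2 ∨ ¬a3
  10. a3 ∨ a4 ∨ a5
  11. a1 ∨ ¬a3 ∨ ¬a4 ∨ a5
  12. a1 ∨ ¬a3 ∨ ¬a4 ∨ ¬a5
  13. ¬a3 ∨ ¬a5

a1=F, a2=T, a3=T, a4=F, a5=F

Unit clause (¬a1) forces a1 = False.
In (a1 ∨ a2) only a2 is left, so a2 = True.
Unit clause (a3) forces a3 = True.
In (¬a3 ∨ ¬a5) only ¬a5 is left, so a5 = False.
In (a1 ∨ ¬a3 ∨ ¬a4 ∨ a5) only ¬a4 is left, so a4 = False.
All clauses satisfied.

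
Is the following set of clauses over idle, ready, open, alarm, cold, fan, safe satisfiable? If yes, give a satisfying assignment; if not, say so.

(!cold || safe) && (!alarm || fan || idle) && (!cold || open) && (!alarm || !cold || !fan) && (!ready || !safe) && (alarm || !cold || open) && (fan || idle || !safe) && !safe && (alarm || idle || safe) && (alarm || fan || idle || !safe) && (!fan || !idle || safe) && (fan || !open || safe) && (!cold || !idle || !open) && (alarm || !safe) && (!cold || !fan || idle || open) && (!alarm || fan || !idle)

idle = True, ready = True, open = False, alarm = False, cold = False, fan = False, safe = False

Unit clause (!safe) forces safe = False.
In (!cold || safe) only !cold is left, so cold = False.
Set idle = True.
  then (!fan || !idle || safe) forces fan = False.
  then (fan || !open || safe) forces open = False.
  then (!alarm || fan || !idle) forces alarm = False.
Set ready = True.
All clauses satisfied.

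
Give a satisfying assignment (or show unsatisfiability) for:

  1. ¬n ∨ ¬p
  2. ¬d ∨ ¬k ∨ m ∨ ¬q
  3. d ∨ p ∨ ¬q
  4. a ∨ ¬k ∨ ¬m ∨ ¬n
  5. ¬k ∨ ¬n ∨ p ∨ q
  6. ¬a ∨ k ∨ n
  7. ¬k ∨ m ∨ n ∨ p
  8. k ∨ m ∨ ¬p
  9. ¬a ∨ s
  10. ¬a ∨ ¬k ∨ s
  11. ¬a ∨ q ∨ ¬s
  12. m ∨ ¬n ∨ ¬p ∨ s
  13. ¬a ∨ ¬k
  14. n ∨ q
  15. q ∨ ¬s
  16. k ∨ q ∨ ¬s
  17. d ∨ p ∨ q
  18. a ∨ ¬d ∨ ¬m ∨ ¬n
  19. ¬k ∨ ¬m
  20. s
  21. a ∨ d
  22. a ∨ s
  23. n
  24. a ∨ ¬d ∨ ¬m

n: True, m: True, p: False, s: True, d: True, q: True, k: False, a: True

Unit clause (s) forces s = True.
Unit clause (n) forces n = True.
In (¬n ∨ ¬p) only ¬p is left, so p = False.
In (q ∨ ¬s) only q is left, so q = True.
In (d ∨ p ∨ ¬q) only d is left, so d = True.
Set m = True.
  then (a ∨ ¬d ∨ ¬m ∨ ¬n) forces a = True.
  then (¬k ∨ ¬m) forces k = False.
All clauses satisfied.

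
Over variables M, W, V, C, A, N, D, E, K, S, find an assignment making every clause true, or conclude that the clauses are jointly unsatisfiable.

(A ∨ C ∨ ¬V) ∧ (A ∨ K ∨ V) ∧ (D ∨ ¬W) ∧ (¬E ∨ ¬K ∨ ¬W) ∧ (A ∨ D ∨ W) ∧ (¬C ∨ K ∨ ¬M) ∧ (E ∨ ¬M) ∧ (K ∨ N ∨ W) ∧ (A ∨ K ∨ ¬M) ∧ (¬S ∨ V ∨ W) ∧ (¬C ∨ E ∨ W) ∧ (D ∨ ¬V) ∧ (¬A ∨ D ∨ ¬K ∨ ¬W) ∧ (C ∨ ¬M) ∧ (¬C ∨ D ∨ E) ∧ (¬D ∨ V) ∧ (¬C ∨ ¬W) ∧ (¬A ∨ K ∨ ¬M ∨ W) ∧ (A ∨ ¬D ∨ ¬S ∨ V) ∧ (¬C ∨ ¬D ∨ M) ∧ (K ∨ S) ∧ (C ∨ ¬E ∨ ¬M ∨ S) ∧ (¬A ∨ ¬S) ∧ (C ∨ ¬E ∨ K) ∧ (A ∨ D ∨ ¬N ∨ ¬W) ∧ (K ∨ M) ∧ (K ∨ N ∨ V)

Set M = False.
  then (K ∨ M) forces K = True.
Set W = False.
Set V = False.
  then (¬S ∨ V ∨ W) forces S = False.
  then (¬D ∨ V) forces D = False.
  then (A ∨ D ∨ W) forces A = True.
Set C = False.
Set N = False.
Set E = True.
All clauses satisfied.

M = False, W = False, V = False, C = False, A = True, N = False, D = False, E = True, K = True, S = False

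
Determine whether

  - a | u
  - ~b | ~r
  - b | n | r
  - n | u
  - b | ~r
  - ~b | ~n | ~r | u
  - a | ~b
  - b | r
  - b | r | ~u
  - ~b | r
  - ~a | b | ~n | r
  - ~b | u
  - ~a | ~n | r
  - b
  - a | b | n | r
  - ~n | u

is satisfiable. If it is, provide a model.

Case b = True:
  (~b | ~r) forces r = False.
  Clause (~b | r) is falsified — contradiction.
Case b = False:
  Clause (b) is falsified — contradiction.
Both cases fail, so the formula is unsatisfiable.

The formula is unsatisfiable.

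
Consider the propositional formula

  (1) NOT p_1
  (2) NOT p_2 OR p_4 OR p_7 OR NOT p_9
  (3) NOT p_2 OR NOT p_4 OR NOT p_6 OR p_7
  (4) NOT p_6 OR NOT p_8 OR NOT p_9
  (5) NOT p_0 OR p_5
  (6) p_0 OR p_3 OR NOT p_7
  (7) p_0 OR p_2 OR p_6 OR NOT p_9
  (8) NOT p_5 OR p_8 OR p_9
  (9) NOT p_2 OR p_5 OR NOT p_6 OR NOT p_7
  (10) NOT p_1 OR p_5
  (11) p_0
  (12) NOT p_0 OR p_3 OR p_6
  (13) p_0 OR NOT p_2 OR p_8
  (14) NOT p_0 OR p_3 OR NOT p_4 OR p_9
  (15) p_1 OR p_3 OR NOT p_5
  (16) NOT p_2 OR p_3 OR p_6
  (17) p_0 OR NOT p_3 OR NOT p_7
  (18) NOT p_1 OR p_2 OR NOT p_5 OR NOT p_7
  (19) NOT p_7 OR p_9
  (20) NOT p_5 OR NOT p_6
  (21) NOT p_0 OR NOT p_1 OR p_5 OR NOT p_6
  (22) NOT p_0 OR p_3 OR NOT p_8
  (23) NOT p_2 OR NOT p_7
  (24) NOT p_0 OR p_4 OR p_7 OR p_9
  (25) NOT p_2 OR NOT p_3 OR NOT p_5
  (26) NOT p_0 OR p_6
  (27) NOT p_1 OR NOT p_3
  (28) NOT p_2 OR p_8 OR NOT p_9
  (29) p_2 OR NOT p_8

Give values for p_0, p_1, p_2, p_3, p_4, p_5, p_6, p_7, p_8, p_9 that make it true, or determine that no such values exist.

Unsatisfiable

Case p_0 = True:
  (NOT p_1) forces p_1 = False.
  (NOT p_0 OR p_5) forces p_5 = True.
  (p_1 OR p_3 OR NOT p_5) forces p_3 = True.
  (NOT p_5 OR NOT p_6) forces p_6 = False.
  Clause (NOT p_0 OR p_6) is falsified — contradiction.
Case p_0 = False:
  Clause (p_0) is falsified — contradiction.
Both cases fail, so the formula is unsatisfiable.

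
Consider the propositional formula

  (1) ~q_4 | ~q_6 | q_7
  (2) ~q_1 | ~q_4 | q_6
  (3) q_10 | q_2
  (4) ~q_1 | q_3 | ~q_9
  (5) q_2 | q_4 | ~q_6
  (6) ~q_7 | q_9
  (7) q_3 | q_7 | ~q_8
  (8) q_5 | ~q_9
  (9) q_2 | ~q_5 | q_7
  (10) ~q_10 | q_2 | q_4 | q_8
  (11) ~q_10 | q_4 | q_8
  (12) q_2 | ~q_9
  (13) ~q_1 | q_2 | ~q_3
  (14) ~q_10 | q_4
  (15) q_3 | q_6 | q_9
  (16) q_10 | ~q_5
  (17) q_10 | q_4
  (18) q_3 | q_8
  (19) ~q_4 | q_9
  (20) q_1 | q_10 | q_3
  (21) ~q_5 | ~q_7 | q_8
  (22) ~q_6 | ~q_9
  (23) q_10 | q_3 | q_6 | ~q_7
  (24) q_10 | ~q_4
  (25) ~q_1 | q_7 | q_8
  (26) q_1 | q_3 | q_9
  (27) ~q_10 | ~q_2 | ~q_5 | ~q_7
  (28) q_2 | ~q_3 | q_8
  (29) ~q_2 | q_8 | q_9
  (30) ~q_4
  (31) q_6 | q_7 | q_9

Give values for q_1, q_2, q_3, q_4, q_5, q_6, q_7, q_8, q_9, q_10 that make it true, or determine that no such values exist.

The formula is unsatisfiable.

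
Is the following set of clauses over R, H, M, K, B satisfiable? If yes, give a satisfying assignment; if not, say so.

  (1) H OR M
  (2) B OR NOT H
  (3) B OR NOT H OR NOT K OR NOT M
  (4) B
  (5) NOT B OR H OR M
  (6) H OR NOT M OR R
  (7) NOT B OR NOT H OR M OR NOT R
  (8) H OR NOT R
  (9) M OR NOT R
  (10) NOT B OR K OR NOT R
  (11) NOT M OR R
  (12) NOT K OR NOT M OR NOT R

Unit clause (B) forces B = True.
Try R = True:
  (H OR NOT R) forces H = True.
  (NOT B OR NOT H OR M OR NOT R) forces M = True.
  (NOT B OR K OR NOT R) forces K = True.
  clause (NOT K OR NOT M OR NOT R) is falsified — backtrack.
So R = False.
  then (NOT M OR R) forces M = False.
  then (H OR M) forces H = True.
Set K = True.
All clauses satisfied.

R: False, H: True, M: False, K: True, B: True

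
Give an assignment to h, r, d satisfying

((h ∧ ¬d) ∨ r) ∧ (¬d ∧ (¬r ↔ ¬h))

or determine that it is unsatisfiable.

h=T; r=T; d=F

  (h ∧ ¬d) ∨ r = True
    h ∧ ¬d = True
      ¬d = True
  ¬d ∧ (¬r ↔ ¬h) = True
    ¬d = True
    ¬r ↔ ¬h = True
      ¬r = False
      ¬h = False
Both conjuncts True, so the formula holds.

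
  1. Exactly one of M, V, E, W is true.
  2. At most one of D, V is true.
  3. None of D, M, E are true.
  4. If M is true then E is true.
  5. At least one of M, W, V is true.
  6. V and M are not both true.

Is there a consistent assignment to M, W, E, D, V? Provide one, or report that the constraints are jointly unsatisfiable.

M = False, W = False, E = False, D = False, V = True

  (1) {M, V, E, W}: 1 true — exactly one ✓
  (2) {D, V}: 1 true — at most one ✓
  (3) {D, M, E}: 0 true — none ✓
  (4) M=F ⇒ E: vacuous ✓
  (5) {M, W, V}: 1 true — at least one ✓
  (6) V=T, M=F — not both ✓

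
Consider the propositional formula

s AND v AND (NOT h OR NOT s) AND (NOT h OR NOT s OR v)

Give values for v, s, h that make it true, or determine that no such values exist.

v = True, s = True, h = False

Unit clause (s) forces s = True.
Unit clause (v) forces v = True.
In (NOT h OR NOT s) only NOT h is left, so h = False.
Check each clause:
  (s): s holds.
  (v): v holds.
  (NOT h OR NOT s): NOT h holds.
  (NOT h OR NOT s OR v): NOT h holds.
All clauses satisfied.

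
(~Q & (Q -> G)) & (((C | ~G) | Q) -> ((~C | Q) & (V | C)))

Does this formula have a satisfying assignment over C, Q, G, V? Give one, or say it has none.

C=F; Q=F; G=F; V=T

  ~Q & (Q -> G) = True
    ~Q = True
    Q -> G = True
  ((C | ~G) | Q) -> ((~C | Q) & (V | C)) = True
    (C | ~G) | Q = True
      C | ~G = True
        ~G = True
    (~C | Q) & (V | C) = True
      ~C | Q = True
        ~C = True
      V | C = True
Both conjuncts True, so the formula holds.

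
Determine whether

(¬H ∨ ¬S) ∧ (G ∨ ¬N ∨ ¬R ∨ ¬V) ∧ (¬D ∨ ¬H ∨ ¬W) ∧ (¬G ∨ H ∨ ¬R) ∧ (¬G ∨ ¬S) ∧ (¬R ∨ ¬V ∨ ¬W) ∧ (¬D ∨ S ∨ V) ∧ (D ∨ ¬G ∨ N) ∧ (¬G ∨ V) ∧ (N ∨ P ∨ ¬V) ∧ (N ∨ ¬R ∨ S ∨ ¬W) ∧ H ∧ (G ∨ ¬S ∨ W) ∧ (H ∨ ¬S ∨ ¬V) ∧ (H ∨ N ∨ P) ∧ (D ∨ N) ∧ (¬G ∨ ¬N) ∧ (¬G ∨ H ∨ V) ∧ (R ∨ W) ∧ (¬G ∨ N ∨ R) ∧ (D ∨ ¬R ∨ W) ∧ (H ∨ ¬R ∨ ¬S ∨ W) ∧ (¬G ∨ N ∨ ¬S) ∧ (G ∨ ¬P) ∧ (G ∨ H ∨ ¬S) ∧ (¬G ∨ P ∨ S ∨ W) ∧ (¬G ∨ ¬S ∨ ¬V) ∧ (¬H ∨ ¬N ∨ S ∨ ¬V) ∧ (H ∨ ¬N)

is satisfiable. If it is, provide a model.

S: False; G: False; P: False; H: True; D: False; W: True; N: True; R: True; V: False

Unit clause (H) forces H = True.
In (¬H ∨ ¬S) only ¬S is left, so S = False.
Set G = False.
  then (G ∨ ¬P) forces P = False.
Try D = True:
  (¬D ∨ ¬H ∨ ¬W) forces W = False.
  (¬D ∨ S ∨ V) forces V = True.
  (N ∨ P ∨ ¬V) forces N = True.
  clause (¬H ∨ ¬N ∨ S ∨ ¬V) is falsified — backtrack.
So D = False.
  then (D ∨ N) forces N = True.
  then (¬H ∨ ¬N ∨ S ∨ ¬V) forces V = False.
Set W = True.
Set R = True.
All clauses satisfied.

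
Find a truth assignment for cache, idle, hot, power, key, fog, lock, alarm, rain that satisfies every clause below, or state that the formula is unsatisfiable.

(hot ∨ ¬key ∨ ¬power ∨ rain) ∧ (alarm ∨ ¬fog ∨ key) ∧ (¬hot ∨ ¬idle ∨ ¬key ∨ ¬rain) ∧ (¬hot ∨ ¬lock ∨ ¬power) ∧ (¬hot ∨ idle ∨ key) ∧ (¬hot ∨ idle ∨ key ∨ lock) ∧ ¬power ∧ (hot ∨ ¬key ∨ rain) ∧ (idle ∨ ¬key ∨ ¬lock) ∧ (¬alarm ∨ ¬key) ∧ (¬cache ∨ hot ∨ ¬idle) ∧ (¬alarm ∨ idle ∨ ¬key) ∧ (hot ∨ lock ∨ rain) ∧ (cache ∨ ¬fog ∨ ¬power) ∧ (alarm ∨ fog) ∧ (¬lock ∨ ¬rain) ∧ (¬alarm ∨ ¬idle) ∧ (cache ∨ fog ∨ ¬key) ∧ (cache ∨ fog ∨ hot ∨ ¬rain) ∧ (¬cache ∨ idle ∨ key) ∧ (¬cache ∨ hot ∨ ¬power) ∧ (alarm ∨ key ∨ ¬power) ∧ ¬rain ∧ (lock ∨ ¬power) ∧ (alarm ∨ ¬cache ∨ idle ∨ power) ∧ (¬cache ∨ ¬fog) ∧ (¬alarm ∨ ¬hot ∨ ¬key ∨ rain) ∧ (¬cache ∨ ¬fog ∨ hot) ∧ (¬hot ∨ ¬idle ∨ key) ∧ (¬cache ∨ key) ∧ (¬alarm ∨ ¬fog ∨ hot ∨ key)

cache = False; idle = True; hot = True; power = False; key = True; fog = True; lock = False; alarm = False; rain = False

Unit clause (¬power) forces power = False.
Unit clause (¬rain) forces rain = False.
Try cache = True:
  (¬cache ∨ ¬fog) forces fog = False.
  (alarm ∨ fog) forces alarm = True.
  (¬alarm ∨ ¬key) forces key = False.
  clause (¬cache ∨ key) is falsified — backtrack.
So cache = False.
Set idle = True.
  then (¬alarm ∨ ¬idle) forces alarm = False.
  then (alarm ∨ fog) forces fog = True.
  then (alarm ∨ ¬fog ∨ key) forces key = True.
  then (hot ∨ ¬key ∨ rain) forces hot = True.
Set lock = False.
All clauses satisfied.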